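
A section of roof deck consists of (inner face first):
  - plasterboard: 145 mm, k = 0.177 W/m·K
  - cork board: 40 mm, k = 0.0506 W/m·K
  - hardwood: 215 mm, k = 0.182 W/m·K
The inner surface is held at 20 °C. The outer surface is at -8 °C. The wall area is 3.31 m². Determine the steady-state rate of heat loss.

Q ≈ 33.2 W

Treating each layer as a thermal resistance in series:
R_plasterboard = L/(kA) = 0.145/(0.177×3.31) = 0.2475 K/W
R_cork board = L/(kA) = 0.04/(0.0506×3.31) = 0.2388 K/W
R_hardwood = L/(kA) = 0.215/(0.182×3.31) = 0.3569 K/W
R_total = 0.8432 K/W
Q = ΔT / R_total = 28 / 0.8432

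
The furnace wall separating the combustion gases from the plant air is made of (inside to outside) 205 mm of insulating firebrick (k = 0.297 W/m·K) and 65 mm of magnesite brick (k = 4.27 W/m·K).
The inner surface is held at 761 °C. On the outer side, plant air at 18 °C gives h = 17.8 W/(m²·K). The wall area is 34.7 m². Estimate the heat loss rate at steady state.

Q ≈ 33900 W

Treating each layer as a thermal resistance in series:
R_insulating firebrick = L/(kA) = 0.205/(0.297×34.7) = 0.01989 K/W
R_magnesite brick = L/(kA) = 0.065/(4.27×34.7) = 4.387×10^-4 K/W
R_outer film = 1/(h_o·A) = 1/(17.8×34.7) = 0.001619 K/W
R_total = 0.02195 K/W
Q = ΔT / R_total = 743 / 0.02195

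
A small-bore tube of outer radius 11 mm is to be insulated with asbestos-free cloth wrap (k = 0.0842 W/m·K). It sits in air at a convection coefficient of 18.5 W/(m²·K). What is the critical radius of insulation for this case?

r_cr ≈ 4.55 mm

For a cylinder r_cr = k/h = 0.0842/18.5
r_cr = 4.55 mm; since the bare radius (11 mm) is above r_cr, any added insulation will reduce heat loss.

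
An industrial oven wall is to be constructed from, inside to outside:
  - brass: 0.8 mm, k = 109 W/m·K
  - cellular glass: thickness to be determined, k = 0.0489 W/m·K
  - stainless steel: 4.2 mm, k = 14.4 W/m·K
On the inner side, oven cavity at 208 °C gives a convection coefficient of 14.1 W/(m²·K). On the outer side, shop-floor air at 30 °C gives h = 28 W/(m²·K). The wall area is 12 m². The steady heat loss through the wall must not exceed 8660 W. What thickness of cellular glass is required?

Thermal resistances in series:
R_inner film = 1/(h_i·A) = 1/(14.1×12) = 0.00591 K/W
R_brass = L/(kA) = 0.0008/(109×12) = 6.116×10^-7 K/W
R_stainless steel = L/(kA) = 0.0042/(14.4×12) = 2.431×10^-5 K/W
R_outer film = 1/(h_o·A) = 1/(28×12) = 0.002976 K/W
Sum of the known resistances R_other = 0.008911 K/W
Required total resistance R_tot = ΔT/Q_allow = 178/8660 = 0.02055 K/W
R_cellular glass = R_tot − R_other = 0.01164 K/W
L = R·k·A = 0.01164×0.0489×12

L ≈ 6.83 mm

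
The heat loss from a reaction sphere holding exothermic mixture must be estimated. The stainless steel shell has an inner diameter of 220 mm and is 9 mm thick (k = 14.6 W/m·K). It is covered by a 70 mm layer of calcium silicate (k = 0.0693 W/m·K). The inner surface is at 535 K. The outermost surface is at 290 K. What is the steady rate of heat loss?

Spherical conduction: R = (1/r_in − 1/r_out)/(4πk) per layer; series-sum.
R_stainless steel shell = (1/0.11 − 1/0.119)/(4π×14.6) = 0.003747 K/W
R_calcium silicate = (1/0.119 − 1/0.189)/(4π×0.0693) = 3.574 K/W
R_total = 3.578 K/W
Q = ΔT/R_total = 245/3.578

Q ≈ 68.5 W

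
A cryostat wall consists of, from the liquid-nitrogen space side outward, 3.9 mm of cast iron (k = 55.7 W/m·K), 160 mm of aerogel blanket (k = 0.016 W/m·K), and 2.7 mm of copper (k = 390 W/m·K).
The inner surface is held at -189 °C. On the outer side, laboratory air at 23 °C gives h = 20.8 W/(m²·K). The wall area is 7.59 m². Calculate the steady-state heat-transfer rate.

Q ≈ 160 W

Thermal resistances in series:
R_cast iron = L/(kA) = 0.0039/(55.7×7.59) = 9.225×10^-6 K/W
R_aerogel blanket = L/(kA) = 0.16/(0.016×7.59) = 1.318 K/W
R_copper = L/(kA) = 0.0027/(390×7.59) = 9.121×10^-7 K/W
R_outer film = 1/(h_o·A) = 1/(20.8×7.59) = 0.006334 K/W
R_total = 1.324 K/W
Q = ΔT / R_total = 212 / 1.324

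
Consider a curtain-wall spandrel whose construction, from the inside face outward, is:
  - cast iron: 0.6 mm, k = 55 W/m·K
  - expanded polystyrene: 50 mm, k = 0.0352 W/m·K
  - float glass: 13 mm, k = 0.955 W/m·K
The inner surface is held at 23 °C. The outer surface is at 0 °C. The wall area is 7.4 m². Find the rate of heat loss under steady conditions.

Treating each layer as a thermal resistance in series:
R_cast iron = L/(kA) = 0.0006/(55×7.4) = 1.474×10^-6 K/W
R_expanded polystyrene = L/(kA) = 0.05/(0.0352×7.4) = 0.192 K/W
R_float glass = L/(kA) = 0.013/(0.955×7.4) = 0.00184 K/W
R_total = 0.1938 K/W
Q = ΔT / R_total = 23 / 0.1938

Q ≈ 119 W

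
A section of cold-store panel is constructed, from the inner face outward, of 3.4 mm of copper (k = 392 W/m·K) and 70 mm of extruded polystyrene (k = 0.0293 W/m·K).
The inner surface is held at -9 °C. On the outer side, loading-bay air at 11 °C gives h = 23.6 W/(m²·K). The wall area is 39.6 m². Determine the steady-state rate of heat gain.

Model the wall as resistances in series:
R_copper = L/(kA) = 0.0034/(392×39.6) = 2.19×10^-7 K/W
R_extruded polystyrene = L/(kA) = 0.07/(0.0293×39.6) = 0.06033 K/W
R_outer film = 1/(h_o·A) = 1/(23.6×39.6) = 0.00107 K/W
R_total = 0.0614 K/W
Q = ΔT / R_total = 20 / 0.0614

Q ≈ 326 W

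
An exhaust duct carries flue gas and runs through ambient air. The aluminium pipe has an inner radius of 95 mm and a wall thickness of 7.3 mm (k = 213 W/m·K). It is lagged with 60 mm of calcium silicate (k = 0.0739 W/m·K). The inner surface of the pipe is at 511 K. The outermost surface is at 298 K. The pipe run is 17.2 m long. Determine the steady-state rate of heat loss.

Treating each annulus and film as a series resistance:
R_aluminium pipe wall = ln(102.3/95)/(2π×213×17.2) = 3.216×10^-6 K/W
R_calcium silicate = ln(162.3/102.3)/(2π×0.0739×17.2) = 0.05779 K/W
R_total = 0.05779 K/W
Q = ΔT/R_total = 213/0.05779

Q ≈ 3690 W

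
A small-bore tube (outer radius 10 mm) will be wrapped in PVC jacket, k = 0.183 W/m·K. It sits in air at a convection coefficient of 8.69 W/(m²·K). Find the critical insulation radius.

For a cylinder r_cr = k/h = 0.183/8.69
r_cr = 21.1 mm; since the bare radius (10 mm) is below r_cr, adding a thin layer of insulation will *increase* heat loss.

r_cr ≈ 21.1 mm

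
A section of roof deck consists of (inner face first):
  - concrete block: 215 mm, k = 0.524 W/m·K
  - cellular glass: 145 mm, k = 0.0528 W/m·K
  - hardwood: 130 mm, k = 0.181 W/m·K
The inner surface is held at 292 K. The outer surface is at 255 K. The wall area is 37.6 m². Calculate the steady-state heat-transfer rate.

Q ≈ 359 W

Thermal resistances in series:
R_concrete block = L/(kA) = 0.215/(0.524×37.6) = 0.01091 K/W
R_cellular glass = L/(kA) = 0.145/(0.0528×37.6) = 0.07304 K/W
R_hardwood = L/(kA) = 0.13/(0.181×37.6) = 0.0191 K/W
R_total = 0.1031 K/W
Q = ΔT / R_total = 37 / 0.1031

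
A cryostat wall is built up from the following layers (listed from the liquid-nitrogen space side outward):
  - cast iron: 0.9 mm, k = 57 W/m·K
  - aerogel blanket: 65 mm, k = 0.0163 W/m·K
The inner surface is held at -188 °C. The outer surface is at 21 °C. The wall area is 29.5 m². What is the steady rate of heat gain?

Q ≈ 1550 W

Series thermal resistances:
R_cast iron = L/(kA) = 0.0009/(57×29.5) = 5.352×10^-7 K/W
R_aerogel blanket = L/(kA) = 0.065/(0.0163×29.5) = 0.1352 K/W
R_total = 0.1352 K/W
Q = ΔT / R_total = 209 / 0.1352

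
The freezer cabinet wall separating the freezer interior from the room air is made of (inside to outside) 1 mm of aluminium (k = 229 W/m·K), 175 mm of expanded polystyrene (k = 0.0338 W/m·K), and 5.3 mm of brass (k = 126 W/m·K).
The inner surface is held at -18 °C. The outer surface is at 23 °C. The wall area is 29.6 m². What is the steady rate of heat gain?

Q ≈ 234 W

Using the resistance-network approach (series):
R_aluminium = L/(kA) = 0.001/(229×29.6) = 1.475×10^-7 K/W
R_expanded polystyrene = L/(kA) = 0.175/(0.0338×29.6) = 0.1749 K/W
R_brass = L/(kA) = 0.0053/(126×29.6) = 1.421×10^-6 K/W
R_total = 0.1749 K/W
Q = ΔT / R_total = 41 / 0.1749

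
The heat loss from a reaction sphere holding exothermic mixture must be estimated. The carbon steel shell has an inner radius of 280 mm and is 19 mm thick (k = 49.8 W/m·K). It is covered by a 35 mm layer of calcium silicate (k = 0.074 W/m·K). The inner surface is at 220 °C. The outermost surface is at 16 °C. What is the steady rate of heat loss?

Radial (spherical) resistances in series:
R_carbon steel shell = (1/0.28 − 1/0.299)/(4π×49.8) = 3.626×10^-4 K/W
R_calcium silicate = (1/0.299 − 1/0.334)/(4π×0.074) = 0.3769 K/W
R_total = 0.3772 K/W
Q = ΔT/R_total = 204/0.3772

Q ≈ 541 W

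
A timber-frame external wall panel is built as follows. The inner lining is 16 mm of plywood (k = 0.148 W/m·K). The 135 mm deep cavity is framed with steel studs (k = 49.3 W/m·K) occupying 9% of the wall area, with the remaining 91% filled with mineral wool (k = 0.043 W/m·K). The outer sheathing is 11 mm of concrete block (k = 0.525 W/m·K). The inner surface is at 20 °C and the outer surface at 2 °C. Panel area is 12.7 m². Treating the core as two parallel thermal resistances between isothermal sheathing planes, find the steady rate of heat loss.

Sheathing layers in series; stud and cavity paths in parallel between them.
R_inner = 0.016/(0.148×12.7) = 0.008512 K/W
R_stud  = 0.135/(49.3×0.09×12.7) = 0.002396 K/W
R_cav   = 0.135/(0.043×0.91×12.7) = 0.2717 K/W
1/R_core = 1/R_stud + 1/R_cav → R_core = 0.002375 K/W
R_outer = 0.011/(0.525×12.7) = 0.00165 K/W
R_total = 0.01254 K/W
Q = ΔT/R_total = 18/0.01254

Q ≈ 1440 W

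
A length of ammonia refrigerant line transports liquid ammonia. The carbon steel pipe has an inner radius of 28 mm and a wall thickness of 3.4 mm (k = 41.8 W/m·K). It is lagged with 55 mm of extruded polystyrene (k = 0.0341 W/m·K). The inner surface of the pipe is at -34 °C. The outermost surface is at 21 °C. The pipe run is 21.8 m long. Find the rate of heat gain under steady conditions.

Q ≈ 254 W

Radial resistances (cylindrical: R_cond = ln(r_o/r_i)/(2πkL), R_conv = 1/(h·2πrL)):
R_carbon steel pipe wall = ln(31.4/28)/(2π×41.8×21.8) = 2.002×10^-5 K/W
R_extruded polystyrene = ln(86.4/31.4)/(2π×0.0341×21.8) = 0.2167 K/W
R_total = 0.2167 K/W
Q = ΔT/R_total = 55/0.2167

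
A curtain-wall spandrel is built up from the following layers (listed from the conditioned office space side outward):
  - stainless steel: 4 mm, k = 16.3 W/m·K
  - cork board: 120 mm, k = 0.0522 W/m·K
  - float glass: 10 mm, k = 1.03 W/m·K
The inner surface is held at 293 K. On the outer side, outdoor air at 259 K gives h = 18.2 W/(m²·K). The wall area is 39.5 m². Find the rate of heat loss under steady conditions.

Model the wall as resistances in series:
R_stainless steel = L/(kA) = 0.004/(16.3×39.5) = 6.213×10^-6 K/W
R_cork board = L/(kA) = 0.12/(0.0522×39.5) = 0.0582 K/W
R_float glass = L/(kA) = 0.01/(1.03×39.5) = 2.458×10^-4 K/W
R_outer film = 1/(h_o·A) = 1/(18.2×39.5) = 0.001391 K/W
R_total = 0.05984 K/W
Q = ΔT / R_total = 34 / 0.05984

Q ≈ 568 W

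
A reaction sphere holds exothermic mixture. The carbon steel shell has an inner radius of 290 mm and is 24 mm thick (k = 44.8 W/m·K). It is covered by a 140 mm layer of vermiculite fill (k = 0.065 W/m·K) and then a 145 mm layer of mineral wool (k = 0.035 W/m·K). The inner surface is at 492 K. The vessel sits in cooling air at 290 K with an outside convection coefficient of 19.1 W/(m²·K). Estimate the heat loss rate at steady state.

Q ≈ 83.2 W

Each spherical layer contributes R = (1/r_i − 1/r_o)/(4πk):
R_carbon steel shell = (1/0.29 − 1/0.314)/(4π×44.8) = 4.682×10^-4 K/W
R_vermiculite fill = (1/0.314 − 1/0.454)/(4π×0.065) = 1.202 K/W
R_mineral wool = (1/0.454 − 1/0.599)/(4π×0.035) = 1.212 K/W
R_outer film = 1/(h·4πr_o²) = 1/(19.1×4π×0.599²) = 0.01161 K/W
R_total = 2.427 K/W
Q = ΔT/R_total = 202/2.427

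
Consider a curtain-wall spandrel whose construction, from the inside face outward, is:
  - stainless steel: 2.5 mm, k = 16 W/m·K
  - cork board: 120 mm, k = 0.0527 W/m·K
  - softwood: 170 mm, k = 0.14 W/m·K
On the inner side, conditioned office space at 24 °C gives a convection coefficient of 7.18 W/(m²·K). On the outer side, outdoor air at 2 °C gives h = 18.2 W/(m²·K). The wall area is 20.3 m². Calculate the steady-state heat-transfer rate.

Q ≈ 121 W

Using the resistance-network approach (series):
R_inner film = 1/(h_i·A) = 1/(7.18×20.3) = 0.006861 K/W
R_stainless steel = L/(kA) = 0.0025/(16×20.3) = 7.697×10^-6 K/W
R_cork board = L/(kA) = 0.12/(0.0527×20.3) = 0.1122 K/W
R_softwood = L/(kA) = 0.17/(0.14×20.3) = 0.05982 K/W
R_outer film = 1/(h_o·A) = 1/(18.2×20.3) = 0.002707 K/W
R_total = 0.1816 K/W
Q = ΔT / R_total = 22 / 0.1816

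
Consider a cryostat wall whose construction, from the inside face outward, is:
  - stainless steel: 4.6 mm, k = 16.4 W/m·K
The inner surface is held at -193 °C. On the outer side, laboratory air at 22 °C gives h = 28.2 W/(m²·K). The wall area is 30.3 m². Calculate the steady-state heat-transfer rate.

Q ≈ 182000 W

Series thermal resistances:
R_stainless steel = L/(kA) = 0.0046/(16.4×30.3) = 9.257×10^-6 K/W
R_outer film = 1/(h_o·A) = 1/(28.2×30.3) = 0.00117 K/W
R_total = 0.00118 K/W
Q = ΔT / R_total = 215 / 0.00118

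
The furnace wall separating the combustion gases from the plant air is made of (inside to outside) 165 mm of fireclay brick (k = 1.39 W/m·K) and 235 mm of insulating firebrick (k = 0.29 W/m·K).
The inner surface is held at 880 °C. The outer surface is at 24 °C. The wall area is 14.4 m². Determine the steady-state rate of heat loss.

Model the wall as resistances in series:
R_fireclay brick = L/(kA) = 0.165/(1.39×14.4) = 0.008243 K/W
R_insulating firebrick = L/(kA) = 0.235/(0.29×14.4) = 0.05627 K/W
R_total = 0.06452 K/W
Q = ΔT / R_total = 856 / 0.06452

Q ≈ 13300 W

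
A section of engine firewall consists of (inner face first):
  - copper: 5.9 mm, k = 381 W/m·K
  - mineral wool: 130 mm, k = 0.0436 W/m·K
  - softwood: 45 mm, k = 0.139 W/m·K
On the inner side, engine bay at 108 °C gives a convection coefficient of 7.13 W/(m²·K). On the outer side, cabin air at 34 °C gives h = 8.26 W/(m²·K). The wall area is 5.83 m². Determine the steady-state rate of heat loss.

Q ≈ 121 W

Using the resistance-network approach (series):
R_inner film = 1/(h_i·A) = 1/(7.13×5.83) = 0.02406 K/W
R_copper = L/(kA) = 0.0059/(381×5.83) = 2.656×10^-6 K/W
R_mineral wool = L/(kA) = 0.13/(0.0436×5.83) = 0.5114 K/W
R_softwood = L/(kA) = 0.045/(0.139×5.83) = 0.05553 K/W
R_outer film = 1/(h_o·A) = 1/(8.26×5.83) = 0.02077 K/W
R_total = 0.6118 K/W
Q = ΔT / R_total = 74 / 0.6118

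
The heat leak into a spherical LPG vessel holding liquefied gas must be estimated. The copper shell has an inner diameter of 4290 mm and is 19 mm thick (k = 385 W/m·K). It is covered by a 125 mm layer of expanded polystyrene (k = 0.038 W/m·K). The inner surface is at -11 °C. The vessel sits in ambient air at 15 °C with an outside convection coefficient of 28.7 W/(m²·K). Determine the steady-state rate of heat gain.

Q ≈ 487 W

Spherical conduction: R = (1/r_in − 1/r_out)/(4πk) per layer; series-sum.
R_copper shell = (1/2.145 − 1/2.164)/(4π×385) = 8.461×10^-7 K/W
R_expanded polystyrene = (1/2.164 − 1/2.289)/(4π×0.038) = 0.05285 K/W
R_outer film = 1/(h·4πr_o²) = 1/(28.7×4π×2.289²) = 5.292×10^-4 K/W
R_total = 0.05338 K/W
Q = ΔT/R_total = 26/0.05338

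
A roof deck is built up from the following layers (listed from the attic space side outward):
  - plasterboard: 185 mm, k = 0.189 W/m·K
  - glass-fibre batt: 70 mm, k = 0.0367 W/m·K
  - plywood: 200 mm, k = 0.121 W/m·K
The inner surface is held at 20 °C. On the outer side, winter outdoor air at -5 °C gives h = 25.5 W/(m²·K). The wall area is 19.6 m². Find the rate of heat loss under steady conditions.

Treating each layer as a thermal resistance in series:
R_plasterboard = L/(kA) = 0.185/(0.189×19.6) = 0.04994 K/W
R_glass-fibre batt = L/(kA) = 0.07/(0.0367×19.6) = 0.09731 K/W
R_plywood = L/(kA) = 0.2/(0.121×19.6) = 0.08433 K/W
R_outer film = 1/(h_o·A) = 1/(25.5×19.6) = 0.002001 K/W
R_total = 0.2336 K/W
Q = ΔT / R_total = 25 / 0.2336

Q ≈ 107 W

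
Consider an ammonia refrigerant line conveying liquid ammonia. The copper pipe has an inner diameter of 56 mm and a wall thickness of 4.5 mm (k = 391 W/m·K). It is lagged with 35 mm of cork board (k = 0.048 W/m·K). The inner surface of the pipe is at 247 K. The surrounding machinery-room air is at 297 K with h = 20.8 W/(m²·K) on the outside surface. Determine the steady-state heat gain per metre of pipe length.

Cylindrical conduction, so R = ln(r₂/r₁)/(2πkL) per layer, in series:
R_copper pipe wall = ln(32.5/28)/(2π×391×1) = 6.066×10^-5 K/W
R_cork board = ln(67.5/32.5)/(2π×0.048×1) = 2.423 K/W
R_outer film = 1/(h_o·2πr_oL) = 1/(20.8×2π×0.0675×1) = 0.1134 K/W
R_total = 2.537 K/W
Q = ΔT/R_total = 50/2.537

q′ ≈ 19.7 W/m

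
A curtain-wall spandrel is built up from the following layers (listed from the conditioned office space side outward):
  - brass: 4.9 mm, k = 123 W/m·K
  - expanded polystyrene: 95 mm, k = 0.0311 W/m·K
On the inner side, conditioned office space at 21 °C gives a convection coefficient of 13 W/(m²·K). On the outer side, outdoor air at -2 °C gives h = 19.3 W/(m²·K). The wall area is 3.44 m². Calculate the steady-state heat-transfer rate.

Q ≈ 24.9 W

Series thermal resistances:
R_inner film = 1/(h_i·A) = 1/(13×3.44) = 0.02236 K/W
R_brass = L/(kA) = 0.0049/(123×3.44) = 1.158×10^-5 K/W
R_expanded polystyrene = L/(kA) = 0.095/(0.0311×3.44) = 0.888 K/W
R_outer film = 1/(h_o·A) = 1/(19.3×3.44) = 0.01506 K/W
R_total = 0.9254 K/W
Q = ΔT / R_total = 23 / 0.9254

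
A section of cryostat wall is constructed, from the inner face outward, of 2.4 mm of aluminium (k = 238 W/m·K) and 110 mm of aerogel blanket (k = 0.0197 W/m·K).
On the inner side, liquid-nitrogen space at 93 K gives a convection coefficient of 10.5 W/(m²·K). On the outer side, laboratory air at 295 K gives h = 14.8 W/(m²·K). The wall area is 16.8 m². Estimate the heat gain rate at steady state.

Model the wall as resistances in series:
R_inner film = 1/(h_i·A) = 1/(10.5×16.8) = 0.005669 K/W
R_aluminium = L/(kA) = 0.0024/(238×16.8) = 6.002×10^-7 K/W
R_aerogel blanket = L/(kA) = 0.11/(0.0197×16.8) = 0.3324 K/W
R_outer film = 1/(h_o·A) = 1/(14.8×16.8) = 0.004022 K/W
R_total = 0.3421 K/W
Q = ΔT / R_total = 202 / 0.3421

Q ≈ 591 W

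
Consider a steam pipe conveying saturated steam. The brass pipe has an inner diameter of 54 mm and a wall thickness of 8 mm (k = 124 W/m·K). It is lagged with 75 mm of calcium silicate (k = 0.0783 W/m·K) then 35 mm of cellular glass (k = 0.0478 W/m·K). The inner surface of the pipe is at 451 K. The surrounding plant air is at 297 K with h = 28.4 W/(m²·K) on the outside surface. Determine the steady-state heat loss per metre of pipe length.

q′ ≈ 46.9 W/m

Per-layer cylindrical resistances, series-summed:
R_brass pipe wall = ln(35/27)/(2π×124×1) = 3.331×10^-4 K/W
R_calcium silicate = ln(110/35)/(2π×0.0783×1) = 2.328 K/W
R_cellular glass = ln(145/110)/(2π×0.0478×1) = 0.9198 K/W
R_outer film = 1/(h_o·2πr_oL) = 1/(28.4×2π×0.145×1) = 0.03865 K/W
R_total = 3.286 K/W
Q = ΔT/R_total = 154/3.286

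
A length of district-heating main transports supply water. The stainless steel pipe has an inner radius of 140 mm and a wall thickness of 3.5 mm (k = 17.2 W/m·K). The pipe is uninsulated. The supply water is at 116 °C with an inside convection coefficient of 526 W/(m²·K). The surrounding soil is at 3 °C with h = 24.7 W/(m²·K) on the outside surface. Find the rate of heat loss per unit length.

q′ ≈ 2390 W/m

For a radial system each layer contributes R = ln(r_out/r_in)/(2πkL); films add R = 1/(hA).
R_inner film = 1/(h_i·2πr₁L) = 1/(526×2π×0.14×1) = 0.002161 K/W
R_stainless steel pipe wall = ln(143.5/140)/(2π×17.2×1) = 2.285×10^-4 K/W
R_outer film = 1/(h_o·2πr_oL) = 1/(24.7×2π×0.1435×1) = 0.0449 K/W
R_total = 0.04729 K/W
Q = ΔT/R_total = 113/0.04729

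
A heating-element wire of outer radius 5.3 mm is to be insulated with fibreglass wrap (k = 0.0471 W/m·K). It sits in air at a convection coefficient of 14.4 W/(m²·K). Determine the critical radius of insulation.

For a cylinder r_cr = k/h = 0.0471/14.4
r_cr = 3.27 mm; since the bare radius (5.3 mm) is above r_cr, any added insulation will reduce heat loss.

r_cr ≈ 3.27 mm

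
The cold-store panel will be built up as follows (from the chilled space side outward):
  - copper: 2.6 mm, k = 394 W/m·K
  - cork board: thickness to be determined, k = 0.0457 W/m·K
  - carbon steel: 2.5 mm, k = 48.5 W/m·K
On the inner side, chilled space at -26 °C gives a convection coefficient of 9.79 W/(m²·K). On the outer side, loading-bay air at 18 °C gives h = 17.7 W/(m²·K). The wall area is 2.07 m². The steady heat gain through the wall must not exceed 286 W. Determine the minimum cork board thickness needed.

L ≈ 7.3 mm

Series thermal resistances:
R_inner film = 1/(h_i·A) = 1/(9.79×2.07) = 0.04935 K/W
R_copper = L/(kA) = 0.0026/(394×2.07) = 3.188×10^-6 K/W
R_carbon steel = L/(kA) = 0.0025/(48.5×2.07) = 2.49×10^-5 K/W
R_outer film = 1/(h_o·A) = 1/(17.7×2.07) = 0.02729 K/W
Sum of the known resistances R_other = 0.07667 K/W
Required total resistance R_tot = ΔT/Q_allow = 44/286 = 0.1538 K/W
R_cork board = R_tot − R_other = 0.07718 K/W
L = R·k·A = 0.07718×0.0457×2.07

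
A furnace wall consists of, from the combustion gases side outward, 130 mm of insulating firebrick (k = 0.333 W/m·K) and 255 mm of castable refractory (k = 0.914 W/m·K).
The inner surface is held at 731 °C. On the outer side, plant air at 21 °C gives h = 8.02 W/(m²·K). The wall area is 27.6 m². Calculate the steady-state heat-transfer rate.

Treating each layer as a thermal resistance in series:
R_insulating firebrick = L/(kA) = 0.13/(0.333×27.6) = 0.01414 K/W
R_castable refractory = L/(kA) = 0.255/(0.914×27.6) = 0.01011 K/W
R_outer film = 1/(h_o·A) = 1/(8.02×27.6) = 0.004518 K/W
R_total = 0.02877 K/W
Q = ΔT / R_total = 710 / 0.02877

Q ≈ 24700 W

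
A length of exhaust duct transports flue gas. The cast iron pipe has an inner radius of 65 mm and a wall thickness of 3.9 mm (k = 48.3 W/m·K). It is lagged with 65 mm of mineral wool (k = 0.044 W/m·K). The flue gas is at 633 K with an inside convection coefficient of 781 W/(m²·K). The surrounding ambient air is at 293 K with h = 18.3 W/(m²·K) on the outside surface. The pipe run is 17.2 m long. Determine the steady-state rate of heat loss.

Radial resistances (cylindrical: R_cond = ln(r_o/r_i)/(2πkL), R_conv = 1/(h·2πrL)):
R_inner film = 1/(h_i·2πr₁L) = 1/(781×2π×0.065×17.2) = 1.823×10^-4 K/W
R_cast iron pipe wall = ln(68.9/65)/(2π×48.3×17.2) = 1.116×10^-5 K/W
R_mineral wool = ln(133.9/68.9)/(2π×0.044×17.2) = 0.1397 K/W
R_outer film = 1/(h_o·2πr_oL) = 1/(18.3×2π×0.1339×17.2) = 0.003776 K/W
R_total = 0.1437 K/W
Q = ΔT/R_total = 340/0.1437

Q ≈ 2370 W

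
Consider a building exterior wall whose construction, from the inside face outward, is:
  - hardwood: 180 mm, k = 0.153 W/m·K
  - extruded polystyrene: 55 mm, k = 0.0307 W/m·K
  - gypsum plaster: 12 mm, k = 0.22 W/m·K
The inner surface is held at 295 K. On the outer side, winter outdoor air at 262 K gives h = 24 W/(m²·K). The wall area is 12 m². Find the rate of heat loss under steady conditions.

Model the wall as resistances in series:
R_hardwood = L/(kA) = 0.18/(0.153×12) = 0.09804 K/W
R_extruded polystyrene = L/(kA) = 0.055/(0.0307×12) = 0.1493 K/W
R_gypsum plaster = L/(kA) = 0.012/(0.22×12) = 0.004545 K/W
R_outer film = 1/(h_o·A) = 1/(24×12) = 0.003472 K/W
R_total = 0.2554 K/W
Q = ΔT / R_total = 33 / 0.2554

Q ≈ 129 W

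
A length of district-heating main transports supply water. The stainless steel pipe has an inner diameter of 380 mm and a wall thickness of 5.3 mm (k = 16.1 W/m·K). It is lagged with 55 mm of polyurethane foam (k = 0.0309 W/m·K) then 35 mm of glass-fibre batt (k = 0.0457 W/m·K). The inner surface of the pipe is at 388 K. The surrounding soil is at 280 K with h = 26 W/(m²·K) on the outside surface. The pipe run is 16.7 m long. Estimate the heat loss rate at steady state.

Radial resistances (cylindrical: R_cond = ln(r_o/r_i)/(2πkL), R_conv = 1/(h·2πrL)):
R_stainless steel pipe wall = ln(195.3/190)/(2π×16.1×16.7) = 1.629×10^-5 K/W
R_polyurethane foam = ln(250.3/195.3)/(2π×0.0309×16.7) = 0.07653 K/W
R_glass-fibre batt = ln(285.3/250.3)/(2π×0.0457×16.7) = 0.02729 K/W
R_outer film = 1/(h_o·2πr_oL) = 1/(26×2π×0.2853×16.7) = 0.001285 K/W
R_total = 0.1051 K/W
Q = ΔT/R_total = 108/0.1051

Q ≈ 1030 W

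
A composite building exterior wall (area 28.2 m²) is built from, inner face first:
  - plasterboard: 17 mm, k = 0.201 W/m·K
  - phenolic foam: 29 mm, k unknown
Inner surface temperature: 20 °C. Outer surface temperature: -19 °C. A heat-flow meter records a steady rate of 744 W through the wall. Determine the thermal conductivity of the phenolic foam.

Using the resistance-network approach (series):
R_plasterboard = L/(kA) = 0.017/(0.201×28.2) = 0.002999 K/W
Sum of known resistances R_other = 0.002999 K/W
Total R = ΔT/Q = 39/744 = 0.05242 K/W
R_phenolic foam = R_total − R_other = 0.04942 K/W
k = L/(R·A) = 0.029/(0.04942×28.2)

k ≈ 0.0208 W/(m·K)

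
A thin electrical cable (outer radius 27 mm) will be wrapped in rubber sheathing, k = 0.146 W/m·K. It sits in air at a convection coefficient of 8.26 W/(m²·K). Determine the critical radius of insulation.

r_cr ≈ 17.7 mm

For a cylinder r_cr = k/h = 0.146/8.26
r_cr = 17.7 mm; since the bare radius (27 mm) is above r_cr, any added insulation will reduce heat loss.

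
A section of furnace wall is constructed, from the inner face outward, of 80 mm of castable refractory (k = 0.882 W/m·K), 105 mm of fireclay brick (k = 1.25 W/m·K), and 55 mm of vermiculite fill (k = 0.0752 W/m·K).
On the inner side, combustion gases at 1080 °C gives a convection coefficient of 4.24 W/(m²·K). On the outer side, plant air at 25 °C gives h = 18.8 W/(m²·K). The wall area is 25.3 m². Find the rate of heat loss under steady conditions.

Using the resistance-network approach (series):
R_inner film = 1/(h_i·A) = 1/(4.24×25.3) = 0.009322 K/W
R_castable refractory = L/(kA) = 0.08/(0.882×25.3) = 0.003585 K/W
R_fireclay brick = L/(kA) = 0.105/(1.25×25.3) = 0.00332 K/W
R_vermiculite fill = L/(kA) = 0.055/(0.0752×25.3) = 0.02891 K/W
R_outer film = 1/(h_o·A) = 1/(18.8×25.3) = 0.002102 K/W
R_total = 0.04724 K/W
Q = ΔT / R_total = 1055 / 0.04724

Q ≈ 22300 W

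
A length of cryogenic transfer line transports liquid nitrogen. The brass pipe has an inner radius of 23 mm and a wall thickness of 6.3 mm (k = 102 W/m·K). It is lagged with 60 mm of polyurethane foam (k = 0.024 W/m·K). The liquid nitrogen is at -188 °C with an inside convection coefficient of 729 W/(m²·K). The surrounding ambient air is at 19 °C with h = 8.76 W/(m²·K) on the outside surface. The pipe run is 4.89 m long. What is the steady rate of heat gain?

Q ≈ 133 W

Radial resistances (cylindrical: R_cond = ln(r_o/r_i)/(2πkL), R_conv = 1/(h·2πrL)):
R_inner film = 1/(h_i·2πr₁L) = 1/(729×2π×0.023×4.89) = 0.001941 K/W
R_brass pipe wall = ln(29.3/23)/(2π×102×4.89) = 7.725×10^-5 K/W
R_polyurethane foam = ln(89.3/29.3)/(2π×0.024×4.89) = 1.511 K/W
R_outer film = 1/(h_o·2πr_oL) = 1/(8.76×2π×0.0893×4.89) = 0.04161 K/W
R_total = 1.555 K/W
Q = ΔT/R_total = 207/1.555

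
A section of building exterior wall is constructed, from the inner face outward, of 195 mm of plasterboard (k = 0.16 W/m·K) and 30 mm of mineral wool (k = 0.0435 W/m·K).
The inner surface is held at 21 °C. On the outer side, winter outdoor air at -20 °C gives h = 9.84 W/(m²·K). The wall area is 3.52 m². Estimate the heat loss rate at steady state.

Model the wall as resistances in series:
R_plasterboard = L/(kA) = 0.195/(0.16×3.52) = 0.3462 K/W
R_mineral wool = L/(kA) = 0.03/(0.0435×3.52) = 0.1959 K/W
R_outer film = 1/(h_o·A) = 1/(9.84×3.52) = 0.02887 K/W
R_total = 0.571 K/W
Q = ΔT / R_total = 41 / 0.571

Q ≈ 71.8 W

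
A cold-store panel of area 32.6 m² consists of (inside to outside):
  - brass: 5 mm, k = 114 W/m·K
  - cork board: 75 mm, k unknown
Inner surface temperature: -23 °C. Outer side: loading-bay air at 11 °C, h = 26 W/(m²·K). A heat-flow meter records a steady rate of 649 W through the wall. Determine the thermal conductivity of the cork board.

Series thermal resistances:
R_brass = L/(kA) = 0.005/(114×32.6) = 1.345×10^-6 K/W
R_outer film = 1/(h_o·A) = 1/(26×32.6) = 0.00118 K/W
Sum of known resistances R_other = 0.001181 K/W
Total R = ΔT/Q = 34/649 = 0.05239 K/W
R_cork board = R_total − R_other = 0.05121 K/W
k = L/(R·A) = 0.075/(0.05121×32.6)

k ≈ 0.0449 W/(m·K)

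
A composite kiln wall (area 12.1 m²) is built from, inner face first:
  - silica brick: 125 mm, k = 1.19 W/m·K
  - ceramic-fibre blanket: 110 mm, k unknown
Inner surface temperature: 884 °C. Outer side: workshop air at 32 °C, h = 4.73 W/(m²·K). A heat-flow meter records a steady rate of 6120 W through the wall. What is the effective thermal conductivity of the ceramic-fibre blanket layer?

k ≈ 0.0804 W/(m·K)

Treating each layer as a thermal resistance in series:
R_silica brick = L/(kA) = 0.125/(1.19×12.1) = 0.008681 K/W
R_outer film = 1/(h_o·A) = 1/(4.73×12.1) = 0.01747 K/W
Sum of known resistances R_other = 0.02615 K/W
Total R = ΔT/Q = 852/6120 = 0.1392 K/W
R_ceramic-fibre blanket = R_total − R_other = 0.1131 K/W
k = L/(R·A) = 0.11/(0.1131×12.1)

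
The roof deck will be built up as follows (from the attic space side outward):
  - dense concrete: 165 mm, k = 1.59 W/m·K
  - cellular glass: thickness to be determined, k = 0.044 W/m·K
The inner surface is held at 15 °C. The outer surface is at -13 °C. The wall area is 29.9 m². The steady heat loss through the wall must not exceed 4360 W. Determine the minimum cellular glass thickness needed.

Series thermal resistances:
R_dense concrete = L/(kA) = 0.165/(1.59×29.9) = 0.003471 K/W
Sum of the known resistances R_other = 0.003471 K/W
Required total resistance R_tot = ΔT/Q_allow = 28/4360 = 0.006422 K/W
R_cellular glass = R_tot − R_other = 0.002951 K/W
L = R·k·A = 0.002951×0.044×29.9

L ≈ 3.88 mm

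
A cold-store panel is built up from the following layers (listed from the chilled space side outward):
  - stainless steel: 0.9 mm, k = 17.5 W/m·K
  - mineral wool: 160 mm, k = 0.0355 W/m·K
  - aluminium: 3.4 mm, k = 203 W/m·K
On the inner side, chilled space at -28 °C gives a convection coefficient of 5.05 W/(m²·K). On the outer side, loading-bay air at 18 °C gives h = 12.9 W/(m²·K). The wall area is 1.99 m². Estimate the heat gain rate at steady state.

Q ≈ 19.1 W

Treating each layer as a thermal resistance in series:
R_inner film = 1/(h_i·A) = 1/(5.05×1.99) = 0.09951 K/W
R_stainless steel = L/(kA) = 0.0009/(17.5×1.99) = 2.584×10^-5 K/W
R_mineral wool = L/(kA) = 0.16/(0.0355×1.99) = 2.265 K/W
R_aluminium = L/(kA) = 0.0034/(203×1.99) = 8.416×10^-6 K/W
R_outer film = 1/(h_o·A) = 1/(12.9×1.99) = 0.03895 K/W
R_total = 2.403 K/W
Q = ΔT / R_total = 46 / 2.403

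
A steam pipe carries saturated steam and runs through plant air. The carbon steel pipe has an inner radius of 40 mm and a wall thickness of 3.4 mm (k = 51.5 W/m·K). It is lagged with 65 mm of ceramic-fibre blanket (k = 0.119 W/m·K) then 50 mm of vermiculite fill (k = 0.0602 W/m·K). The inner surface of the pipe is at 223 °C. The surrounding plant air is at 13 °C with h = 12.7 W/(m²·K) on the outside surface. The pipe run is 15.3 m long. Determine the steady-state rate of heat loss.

Q ≈ 1390 W

Per-layer cylindrical resistances, series-summed:
R_carbon steel pipe wall = ln(43.4/40)/(2π×51.5×15.3) = 1.648×10^-5 K/W
R_ceramic-fibre blanket = ln(108.4/43.4)/(2π×0.119×15.3) = 0.08002 K/W
R_vermiculite fill = ln(158.4/108.4)/(2π×0.0602×15.3) = 0.06554 K/W
R_outer film = 1/(h_o·2πr_oL) = 1/(12.7×2π×0.1584×15.3) = 0.005171 K/W
R_total = 0.1507 K/W
Q = ΔT/R_total = 210/0.1507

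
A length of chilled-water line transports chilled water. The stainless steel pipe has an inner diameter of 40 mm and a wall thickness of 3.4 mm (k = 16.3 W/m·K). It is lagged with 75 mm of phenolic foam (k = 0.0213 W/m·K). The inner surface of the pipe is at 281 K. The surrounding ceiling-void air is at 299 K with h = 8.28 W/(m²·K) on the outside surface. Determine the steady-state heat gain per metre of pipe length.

Radial resistances (cylindrical: R_cond = ln(r_o/r_i)/(2πkL), R_conv = 1/(h·2πrL)):
R_stainless steel pipe wall = ln(23.4/20)/(2π×16.3×1) = 0.001533 K/W
R_phenolic foam = ln(98.4/23.4)/(2π×0.0213×1) = 10.73 K/W
R_outer film = 1/(h_o·2πr_oL) = 1/(8.28×2π×0.0984×1) = 0.1953 K/W
R_total = 10.93 K/W
Q = ΔT/R_total = 18/10.93

q′ ≈ 1.65 W/m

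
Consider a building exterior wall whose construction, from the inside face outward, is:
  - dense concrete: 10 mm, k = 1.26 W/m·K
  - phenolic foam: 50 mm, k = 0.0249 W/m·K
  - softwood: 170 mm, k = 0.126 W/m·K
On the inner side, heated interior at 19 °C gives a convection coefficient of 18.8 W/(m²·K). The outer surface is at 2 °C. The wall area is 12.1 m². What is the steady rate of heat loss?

Q ≈ 60.2 W

Thermal resistances in series:
R_inner film = 1/(h_i·A) = 1/(18.8×12.1) = 0.004396 K/W
R_dense concrete = L/(kA) = 0.01/(1.26×12.1) = 6.559×10^-4 K/W
R_phenolic foam = L/(kA) = 0.05/(0.0249×12.1) = 0.166 K/W
R_softwood = L/(kA) = 0.17/(0.126×12.1) = 0.1115 K/W
R_total = 0.2825 K/W
Q = ΔT / R_total = 17 / 0.2825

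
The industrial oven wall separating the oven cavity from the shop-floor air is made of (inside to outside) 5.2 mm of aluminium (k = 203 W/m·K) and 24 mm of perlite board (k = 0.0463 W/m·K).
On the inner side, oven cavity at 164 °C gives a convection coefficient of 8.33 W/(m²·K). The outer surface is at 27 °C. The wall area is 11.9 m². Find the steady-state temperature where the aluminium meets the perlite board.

T ≈ 138 °C

Series thermal resistances:
R_inner film = 1/(h_i·A) = 1/(8.33×11.9) = 0.01009 K/W
R_aluminium = L/(kA) = 0.0052/(203×11.9) = 2.153×10^-6 K/W
R_perlite board = L/(kA) = 0.024/(0.0463×11.9) = 0.04356 K/W
R_total = 0.05365 K/W;  Q = ΔT/R_total = 137/0.05365 = 2554 W
T_interface = T_inner − Q·ΣR(inner→interface) = 164 − 2550×0.01009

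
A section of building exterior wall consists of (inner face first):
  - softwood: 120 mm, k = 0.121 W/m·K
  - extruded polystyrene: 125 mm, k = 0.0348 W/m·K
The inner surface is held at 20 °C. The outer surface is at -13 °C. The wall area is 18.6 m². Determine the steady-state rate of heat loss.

Thermal resistances in series:
R_softwood = L/(kA) = 0.12/(0.121×18.6) = 0.05332 K/W
R_extruded polystyrene = L/(kA) = 0.125/(0.0348×18.6) = 0.1931 K/W
R_total = 0.2464 K/W
Q = ΔT / R_total = 33 / 0.2464

Q ≈ 134 W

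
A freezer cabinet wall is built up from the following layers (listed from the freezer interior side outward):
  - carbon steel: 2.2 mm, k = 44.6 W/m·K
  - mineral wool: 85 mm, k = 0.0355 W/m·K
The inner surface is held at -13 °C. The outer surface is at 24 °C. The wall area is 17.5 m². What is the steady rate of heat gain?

Q ≈ 270 W

Model the wall as resistances in series:
R_carbon steel = L/(kA) = 0.0022/(44.6×17.5) = 2.819×10^-6 K/W
R_mineral wool = L/(kA) = 0.085/(0.0355×17.5) = 0.1368 K/W
R_total = 0.1368 K/W
Q = ΔT / R_total = 37 / 0.1368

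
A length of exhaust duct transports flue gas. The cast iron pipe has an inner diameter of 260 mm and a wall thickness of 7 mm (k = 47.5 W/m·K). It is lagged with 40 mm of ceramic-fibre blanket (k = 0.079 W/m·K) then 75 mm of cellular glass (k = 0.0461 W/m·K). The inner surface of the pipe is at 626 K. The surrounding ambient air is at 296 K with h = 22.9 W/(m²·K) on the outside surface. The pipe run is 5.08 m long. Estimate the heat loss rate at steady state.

Per-layer cylindrical resistances, series-summed:
R_cast iron pipe wall = ln(137/130)/(2π×47.5×5.08) = 3.459×10^-5 K/W
R_ceramic-fibre blanket = ln(177/137)/(2π×0.079×5.08) = 0.1016 K/W
R_cellular glass = ln(252/177)/(2π×0.0461×5.08) = 0.2401 K/W
R_outer film = 1/(h_o·2πr_oL) = 1/(22.9×2π×0.252×5.08) = 0.005429 K/W
R_total = 0.3471 K/W
Q = ΔT/R_total = 330/0.3471

Q ≈ 951 W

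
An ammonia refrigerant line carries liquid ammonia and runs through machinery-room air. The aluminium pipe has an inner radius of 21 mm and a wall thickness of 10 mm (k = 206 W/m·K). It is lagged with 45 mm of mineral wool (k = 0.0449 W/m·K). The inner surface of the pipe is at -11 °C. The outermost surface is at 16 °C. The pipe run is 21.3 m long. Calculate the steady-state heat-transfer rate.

Q ≈ 181 W

Per-layer cylindrical resistances, series-summed:
R_aluminium pipe wall = ln(31/21)/(2π×206×21.3) = 1.413×10^-5 K/W
R_mineral wool = ln(76/31)/(2π×0.0449×21.3) = 0.1492 K/W
R_total = 0.1492 K/W
Q = ΔT/R_total = 27/0.1492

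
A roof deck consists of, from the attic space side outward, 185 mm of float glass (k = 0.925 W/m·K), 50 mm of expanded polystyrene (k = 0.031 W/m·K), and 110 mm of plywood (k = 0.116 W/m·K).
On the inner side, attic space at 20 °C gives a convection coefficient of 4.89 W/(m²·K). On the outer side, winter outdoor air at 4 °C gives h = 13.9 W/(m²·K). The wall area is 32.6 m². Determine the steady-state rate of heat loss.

Model the wall as resistances in series:
R_inner film = 1/(h_i·A) = 1/(4.89×32.6) = 0.006273 K/W
R_float glass = L/(kA) = 0.185/(0.925×32.6) = 0.006135 K/W
R_expanded polystyrene = L/(kA) = 0.05/(0.031×32.6) = 0.04948 K/W
R_plywood = L/(kA) = 0.11/(0.116×32.6) = 0.02909 K/W
R_outer film = 1/(h_o·A) = 1/(13.9×32.6) = 0.002207 K/W
R_total = 0.09318 K/W
Q = ΔT / R_total = 16 / 0.09318

Q ≈ 172 W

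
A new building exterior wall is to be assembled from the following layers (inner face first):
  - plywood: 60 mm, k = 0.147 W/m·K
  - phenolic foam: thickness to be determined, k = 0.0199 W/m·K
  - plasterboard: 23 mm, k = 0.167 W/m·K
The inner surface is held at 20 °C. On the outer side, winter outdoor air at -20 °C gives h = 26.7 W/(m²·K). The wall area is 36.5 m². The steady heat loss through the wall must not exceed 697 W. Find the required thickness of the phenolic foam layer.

L ≈ 30.1 mm

Treating each layer as a thermal resistance in series:
R_plywood = L/(kA) = 0.06/(0.147×36.5) = 0.01118 K/W
R_plasterboard = L/(kA) = 0.023/(0.167×36.5) = 0.003773 K/W
R_outer film = 1/(h_o·A) = 1/(26.7×36.5) = 0.001026 K/W
Sum of the known resistances R_other = 0.01598 K/W
Required total resistance R_tot = ΔT/Q_allow = 40/697 = 0.05739 K/W
R_phenolic foam = R_tot − R_other = 0.04141 K/W
L = R·k·A = 0.04141×0.0199×36.5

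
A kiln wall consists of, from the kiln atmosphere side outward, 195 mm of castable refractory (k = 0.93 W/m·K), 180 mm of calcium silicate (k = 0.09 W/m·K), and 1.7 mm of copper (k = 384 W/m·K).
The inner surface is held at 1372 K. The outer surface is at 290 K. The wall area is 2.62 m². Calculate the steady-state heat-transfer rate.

Q ≈ 1280 W

Treating each layer as a thermal resistance in series:
R_castable refractory = L/(kA) = 0.195/(0.93×2.62) = 0.08003 K/W
R_calcium silicate = L/(kA) = 0.18/(0.09×2.62) = 0.7634 K/W
R_copper = L/(kA) = 0.0017/(384×2.62) = 1.69×10^-6 K/W
R_total = 0.8434 K/W
Q = ΔT / R_total = 1082 / 0.8434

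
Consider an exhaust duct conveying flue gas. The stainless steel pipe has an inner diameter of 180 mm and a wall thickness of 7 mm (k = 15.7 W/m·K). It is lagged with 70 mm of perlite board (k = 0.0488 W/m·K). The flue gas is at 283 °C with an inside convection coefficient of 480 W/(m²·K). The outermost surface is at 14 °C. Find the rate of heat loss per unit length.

q′ ≈ 151 W/m

For a radial system each layer contributes R = ln(r_out/r_in)/(2πkL); films add R = 1/(hA).
R_inner film = 1/(h_i·2πr₁L) = 1/(480×2π×0.09×1) = 0.003684 K/W
R_stainless steel pipe wall = ln(97/90)/(2π×15.7×1) = 7.593×10^-4 K/W
R_perlite board = ln(167/97)/(2π×0.0488×1) = 1.772 K/W
R_total = 1.776 K/W
Q = ΔT/R_total = 269/1.776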